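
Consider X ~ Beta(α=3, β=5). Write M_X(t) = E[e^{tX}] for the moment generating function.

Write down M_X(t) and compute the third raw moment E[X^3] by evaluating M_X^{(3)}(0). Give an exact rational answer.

E[X^3] = M^(3)(0) = 1/12

M_X(t) = ₁F₁(3; 8; t)
M^(3)(t) = ₁F₁(6; 11; t)/12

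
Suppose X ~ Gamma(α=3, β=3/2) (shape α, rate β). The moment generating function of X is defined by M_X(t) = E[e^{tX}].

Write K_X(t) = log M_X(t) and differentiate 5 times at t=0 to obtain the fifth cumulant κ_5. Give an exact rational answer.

M_X(t) = 27/(8*(3/2 - t)^3)
K_X(t) = log M_X(t) = -3*log(3/2 - t) - 3*log(2) + 3*log(3)
dK/dt = -6/(2*t - 3)
d^2K/dt^2 = 12/(4*t^2 - 12*t + 9)
d^3K/dt^3 = -48/(8*t^3 - 36*t^2 + 54*t - 27)
d^4K/dt^4 = 288/(16*t^4 - 96*t^3 + 216*t^2 - 216*t + 81)
d^5K/dt^5 = -2304/(32*t^5 - 240*t^4 + 720*t^3 - 1080*t^2 + 810*t - 243)

κ_5 = d^5K/dt^5 |_{t=0} = 256/27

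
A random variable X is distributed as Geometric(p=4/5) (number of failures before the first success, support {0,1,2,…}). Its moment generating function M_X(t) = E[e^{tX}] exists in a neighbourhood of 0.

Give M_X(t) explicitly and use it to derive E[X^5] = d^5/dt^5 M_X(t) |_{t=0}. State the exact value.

E[X^5] = D^5[M](0) = 707/128

M_X(t) = 4/(5*(1 - e^(t)/5))
D^5[M](t) = (4*e^(5*t) + 520*e^(4*t) + 6600*e^(3*t) + 13000*e^(2*t) + 2500*e^(t))/(e^(6*t) - 30*e^(5*t) + 375*e^(4*t) - 2500*e^(3*t) + 9375*e^(2*t) - 18750*e^(t) + 15625)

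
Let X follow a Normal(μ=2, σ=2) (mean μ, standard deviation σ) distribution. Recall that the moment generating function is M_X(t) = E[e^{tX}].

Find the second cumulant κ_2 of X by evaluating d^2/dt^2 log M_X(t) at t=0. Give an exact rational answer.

κ_2 = d^2K/dt^2 |_{t=0} = 4

M_X(t) = e^(2*t^2 + 2*t)
K_X(t) = log M_X(t) = 2*t^2 + 2*t
dK/dt = 4*t + 2
d^2K/dt^2 = 4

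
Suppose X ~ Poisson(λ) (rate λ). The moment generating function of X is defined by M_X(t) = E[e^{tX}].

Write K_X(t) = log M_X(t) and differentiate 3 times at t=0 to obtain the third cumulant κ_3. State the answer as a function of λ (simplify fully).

M_X(t) = e^(λ*(e^(t) - 1))
K_X(t) = log M_X(t) = λ*(e^(t) - 1)
dK/dt = λ*e^(t)
d^2K/dt^2 = λ*e^(t)
d^3K/dt^3 = λ*e^(t)

κ_3 = d^3K/dt^3 |_{t=0} = λ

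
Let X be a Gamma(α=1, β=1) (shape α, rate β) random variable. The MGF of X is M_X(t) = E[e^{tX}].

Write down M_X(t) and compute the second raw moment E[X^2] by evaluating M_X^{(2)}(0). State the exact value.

E[X^2] = M′′(0) = 2

M_X(t) = 1/(1 - t)
M′(t) = 1/(t^2 - 2*t + 1)
M′′(t) = -2/(t^3 - 3*t^2 + 3*t - 1)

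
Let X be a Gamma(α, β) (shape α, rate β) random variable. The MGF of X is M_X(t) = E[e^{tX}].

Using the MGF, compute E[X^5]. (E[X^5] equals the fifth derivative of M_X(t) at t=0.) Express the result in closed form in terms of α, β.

M_X(t) = (β/(β - t))^α

E[X^5] = D^5[M](0) = α*(α^4 + 10*α^3 + 35*α^2 + 50*α + 24)/β^5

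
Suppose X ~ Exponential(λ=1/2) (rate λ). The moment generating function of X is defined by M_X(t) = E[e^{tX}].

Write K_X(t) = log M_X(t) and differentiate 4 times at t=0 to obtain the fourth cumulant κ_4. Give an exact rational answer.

M_X(t) = 1/(2*(1/2 - t))
K_X(t) = log M_X(t) = -log(1/2 - t) - log(2)
D^4[K](t) = 96/(16*t^4 - 32*t^3 + 24*t^2 - 8*t + 1)

κ_4 = D^4[K](0) = 96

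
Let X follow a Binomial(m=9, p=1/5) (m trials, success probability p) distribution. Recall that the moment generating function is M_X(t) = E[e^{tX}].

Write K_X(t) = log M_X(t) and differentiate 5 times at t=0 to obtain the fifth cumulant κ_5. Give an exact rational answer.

M_X(t) = (e^(t)/5 + 4/5)^9
K_X(t) = log M_X(t) = 9*log(e^(t)/5 + 4/5)
K^(5)(t) = (-36*e^(4*t) + 1584*e^(3*t) - 6336*e^(2*t) + 2304*e^(t))/(e^(5*t) + 20*e^(4*t) + 160*e^(3*t) + 640*e^(2*t) + 1280*e^(t) + 1024)

κ_5 = K^(5)(0) = -2484/3125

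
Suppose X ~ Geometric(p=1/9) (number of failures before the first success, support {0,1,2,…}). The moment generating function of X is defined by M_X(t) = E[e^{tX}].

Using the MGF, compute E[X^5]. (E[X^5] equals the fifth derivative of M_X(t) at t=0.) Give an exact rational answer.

M_X(t) = 1/(9*(1 - 8*e^(t)/9))

E[X^5] = D^5[M](0) = 4993928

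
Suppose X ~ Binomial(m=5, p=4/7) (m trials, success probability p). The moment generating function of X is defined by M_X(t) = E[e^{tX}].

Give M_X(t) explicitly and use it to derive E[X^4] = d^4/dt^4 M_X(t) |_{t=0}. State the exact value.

E[X^4] = D^4[M](0) = 308620/2401

M_X(t) = (4*e^(t)/7 + 3/7)^5
D^4[M](t) = 640000*e^(5*t)/16807 + 983040*e^(4*t)/16807 + 466560*e^(3*t)/16807 + 69120*e^(2*t)/16807 + 1620*e^(t)/16807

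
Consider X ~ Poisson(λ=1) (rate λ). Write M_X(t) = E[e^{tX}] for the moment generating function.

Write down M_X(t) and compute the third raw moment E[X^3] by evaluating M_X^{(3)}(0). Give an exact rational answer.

M_X(t) = e^(e^(t) - 1)
dM/dt = e^(-1)*e^(t)*e^(e^(t))
d^2M/dt^2 = (e^(2*t)*e^(e^(t)) + e^(t)*e^(e^(t)))*e^(-1)
d^3M/dt^3 = (e^(3*t)*e^(e^(t)) + 3*e^(2*t)*e^(e^(t)) + e^(t)*e^(e^(t)))*e^(-1)

E[X^3] = d^3M/dt^3 |_{t=0} = 5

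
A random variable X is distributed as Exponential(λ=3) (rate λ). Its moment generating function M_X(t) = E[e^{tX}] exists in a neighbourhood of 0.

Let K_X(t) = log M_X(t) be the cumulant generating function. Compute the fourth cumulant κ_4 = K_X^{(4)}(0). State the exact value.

M_X(t) = 3/(3 - t)
K_X(t) = log M_X(t) = -log(3 - t) + log(3)
dK/dt = -1/(t - 3)
d^2K/dt^2 = 1/(t^2 - 6*t + 9)
d^3K/dt^3 = -2/(t^3 - 9*t^2 + 27*t - 27)
d^4K/dt^4 = 6/(t^4 - 12*t^3 + 54*t^2 - 108*t + 81)

κ_4 = d^4K/dt^4 |_{t=0} = 2/27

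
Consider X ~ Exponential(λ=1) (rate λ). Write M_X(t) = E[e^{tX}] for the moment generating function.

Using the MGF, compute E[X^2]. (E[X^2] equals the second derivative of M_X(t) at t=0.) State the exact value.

M_X(t) = 1/(1 - t)
D^2[M](t) = -2/(t^3 - 3*t^2 + 3*t - 1)

E[X^2] = D^2[M](0) = 2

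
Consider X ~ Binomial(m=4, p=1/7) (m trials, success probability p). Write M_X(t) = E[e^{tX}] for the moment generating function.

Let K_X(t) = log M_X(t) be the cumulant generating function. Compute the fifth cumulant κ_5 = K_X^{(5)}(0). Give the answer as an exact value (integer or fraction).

M_X(t) = (e^(t)/7 + 6/7)^4
K_X(t) = log M_X(t) = 4*log(e^(t)/7 + 6/7)
D^5[K](t) = (-24*e^(4*t) + 1584*e^(3*t) - 9504*e^(2*t) + 5184*e^(t))/(e^(5*t) + 30*e^(4*t) + 360*e^(3*t) + 2160*e^(2*t) + 6480*e^(t) + 7776)

κ_5 = D^5[K](0) = -2760/16807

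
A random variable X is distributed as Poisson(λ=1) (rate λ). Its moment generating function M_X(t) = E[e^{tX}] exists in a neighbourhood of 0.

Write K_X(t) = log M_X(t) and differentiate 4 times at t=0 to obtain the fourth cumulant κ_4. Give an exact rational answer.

M_X(t) = e^(e^(t) - 1)
K_X(t) = log M_X(t) = e^(t) - 1
dK/dt = e^(t)
d^2K/dt^2 = e^(t)
d^3K/dt^3 = e^(t)
d^4K/dt^4 = e^(t)

κ_4 = d^4K/dt^4 |_{t=0} = 1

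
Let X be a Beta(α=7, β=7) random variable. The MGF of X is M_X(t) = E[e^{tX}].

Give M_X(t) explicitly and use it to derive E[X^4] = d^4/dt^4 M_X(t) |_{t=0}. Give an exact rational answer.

E[X^4] = d^4M/dt^4 |_{t=0} = 3/34

M_X(t) = ₁F₁(7; 14; t)
dM/dt = ₁F₁(8; 15; t)/2
d^2M/dt^2 = 4*₁F₁(9; 16; t)/15
d^3M/dt^3 = 3*₁F₁(10; 17; t)/20
d^4M/dt^4 = 3*₁F₁(11; 18; t)/34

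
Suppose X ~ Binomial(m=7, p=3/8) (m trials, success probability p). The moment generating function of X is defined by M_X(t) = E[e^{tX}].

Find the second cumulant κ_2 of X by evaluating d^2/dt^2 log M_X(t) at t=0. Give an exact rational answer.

κ_2 = K′′(0) = 105/64

M_X(t) = (3*e^(t)/8 + 5/8)^7
K_X(t) = log M_X(t) = 7*log(3*e^(t)/8 + 5/8)
K′(t) = 21*e^(t)/(3*e^(t) + 5)
K′′(t) = 105*e^(t)/(9*e^(2*t) + 30*e^(t) + 25)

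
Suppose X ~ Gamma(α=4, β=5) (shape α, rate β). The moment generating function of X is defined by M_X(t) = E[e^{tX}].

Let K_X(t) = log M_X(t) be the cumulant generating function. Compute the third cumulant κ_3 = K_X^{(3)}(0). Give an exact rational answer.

κ_3 = K′′′(0) = 8/125

M_X(t) = 625/(5 - t)^4
K_X(t) = log M_X(t) = -4*log(5 - t) + 4*log(5)
K′(t) = -4/(t - 5)
K′′(t) = 4/(t^2 - 10*t + 25)
K′′′(t) = -8/(t^3 - 15*t^2 + 75*t - 125)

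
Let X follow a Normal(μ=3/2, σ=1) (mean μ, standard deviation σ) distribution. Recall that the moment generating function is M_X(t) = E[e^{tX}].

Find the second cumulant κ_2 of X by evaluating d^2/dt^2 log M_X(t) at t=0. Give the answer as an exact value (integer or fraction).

M_X(t) = e^(t^2/2 + 3*t/2)
K_X(t) = log M_X(t) = t^2/2 + 3*t/2
dK/dt = t + 3/2
d^2K/dt^2 = 1

κ_2 = d^2K/dt^2 |_{t=0} = 1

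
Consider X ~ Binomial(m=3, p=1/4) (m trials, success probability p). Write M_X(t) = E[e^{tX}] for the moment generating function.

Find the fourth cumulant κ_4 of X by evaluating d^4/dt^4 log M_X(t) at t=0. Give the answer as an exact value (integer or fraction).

M_X(t) = (e^(t)/4 + 3/4)^3
K_X(t) = log M_X(t) = 3*log(e^(t)/4 + 3/4)
K^(4)(t) = (9*e^(3*t) - 108*e^(2*t) + 81*e^(t))/(e^(4*t) + 12*e^(3*t) + 54*e^(2*t) + 108*e^(t) + 81)

κ_4 = K^(4)(0) = -9/128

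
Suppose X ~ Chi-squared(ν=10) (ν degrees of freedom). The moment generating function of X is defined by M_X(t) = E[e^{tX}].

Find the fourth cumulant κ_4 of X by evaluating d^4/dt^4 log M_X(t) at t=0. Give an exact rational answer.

κ_4 = d^4K/dt^4 |_{t=0} = 480

M_X(t) = (1 - 2*t)^(-5)
K_X(t) = log M_X(t) = -5*log(1 - 2*t)
dK/dt = -10/(2*t - 1)
d^2K/dt^2 = 20/(4*t^2 - 4*t + 1)
d^3K/dt^3 = -80/(8*t^3 - 12*t^2 + 6*t - 1)
d^4K/dt^4 = 480/(16*t^4 - 32*t^3 + 24*t^2 - 8*t + 1)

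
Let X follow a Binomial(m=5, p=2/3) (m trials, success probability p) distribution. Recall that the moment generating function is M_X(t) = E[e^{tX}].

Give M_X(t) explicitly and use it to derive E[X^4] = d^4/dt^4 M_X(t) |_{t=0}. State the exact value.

M_X(t) = (2*e^(t)/3 + 1/3)^5
M^(4)(t) = 20000*e^(5*t)/243 + 20480*e^(4*t)/243 + 80*e^(3*t)/3 + 640*e^(2*t)/243 + 10*e^(t)/243

E[X^4] = M^(4)(0) = 5290/27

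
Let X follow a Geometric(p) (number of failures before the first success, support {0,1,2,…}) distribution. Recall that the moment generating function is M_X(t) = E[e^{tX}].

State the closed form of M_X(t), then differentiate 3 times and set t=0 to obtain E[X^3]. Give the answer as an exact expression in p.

M_X(t) = p/(-(1 - p)*e^(t) + 1)
dM/dt = (-p^2*e^(t) + p*e^(t))/(p^2*e^(2*t) - 2*p*e^(2*t) + 2*p*e^(t) + e^(2*t) - 2*e^(t) + 1)

E[X^3] = d^3M/dt^3 |_{t=0} = -1 + 7/p - 12/p^2 + 6/p^3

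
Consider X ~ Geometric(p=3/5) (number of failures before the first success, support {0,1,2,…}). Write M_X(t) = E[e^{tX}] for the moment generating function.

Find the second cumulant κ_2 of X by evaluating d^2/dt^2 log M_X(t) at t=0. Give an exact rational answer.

M_X(t) = 3/(5*(1 - 2*e^(t)/5))
K_X(t) = log M_X(t) = -log(1 - 2*e^(t)/5) - log(5) + log(3)
K^(2)(t) = 10*e^(t)/(4*e^(2*t) - 20*e^(t) + 25)

κ_2 = K^(2)(0) = 10/9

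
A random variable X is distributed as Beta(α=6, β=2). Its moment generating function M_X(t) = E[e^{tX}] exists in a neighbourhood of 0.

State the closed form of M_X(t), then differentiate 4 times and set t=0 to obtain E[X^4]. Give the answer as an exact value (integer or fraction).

M_X(t) = ₁F₁(6; 8; t)
M′(t) = 3*₁F₁(7; 9; t)/4
M′′(t) = 7*₁F₁(8; 10; t)/12
M′′′(t) = 7*₁F₁(9; 11; t)/15
M′′′′(t) = 21*₁F₁(10; 12; t)/55

E[X^4] = M′′′′(0) = 21/55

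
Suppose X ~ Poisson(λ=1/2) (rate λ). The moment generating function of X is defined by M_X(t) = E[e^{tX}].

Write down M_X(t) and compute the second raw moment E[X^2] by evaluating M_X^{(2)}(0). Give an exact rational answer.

E[X^2] = d^2M/dt^2 |_{t=0} = 3/4

M_X(t) = e^(e^(t)/2 - 1/2)
dM/dt = e^(-1/2)*e^(t)*e^(e^(t)/2)/2
d^2M/dt^2 = (e^(2*t)*e^(e^(t)/2) + 2*e^(t)*e^(e^(t)/2))*e^(-1/2)/4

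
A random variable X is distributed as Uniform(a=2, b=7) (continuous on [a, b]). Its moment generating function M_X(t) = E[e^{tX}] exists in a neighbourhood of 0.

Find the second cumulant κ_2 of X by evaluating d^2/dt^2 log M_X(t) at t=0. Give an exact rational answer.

M_X(t) = (e^(7*t) - e^(2*t))/(5*t)
K_X(t) = log M_X(t) = -log(t) + log(e^(7*t) - e^(2*t)) - log(5)
K^(2)(t) = (-25*t^2*e^(5*t) + e^(10*t) - 2*e^(5*t) + 1)/(t^2*e^(10*t) - 2*t^2*e^(5*t) + t^2)

κ_2 = K^(2)(0) = 25/12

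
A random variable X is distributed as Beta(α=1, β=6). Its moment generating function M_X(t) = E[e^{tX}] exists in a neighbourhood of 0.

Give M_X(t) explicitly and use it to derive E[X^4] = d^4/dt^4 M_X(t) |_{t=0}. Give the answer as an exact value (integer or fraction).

M_X(t) = ₁F₁(1; 7; t)
M^(4)(t) = ₁F₁(5; 11; t)/210

E[X^4] = M^(4)(0) = 1/210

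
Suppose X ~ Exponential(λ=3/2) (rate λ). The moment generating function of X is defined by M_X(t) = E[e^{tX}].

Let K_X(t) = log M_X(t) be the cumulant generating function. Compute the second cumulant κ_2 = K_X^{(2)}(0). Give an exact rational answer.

κ_2 = K′′(0) = 4/9

M_X(t) = 3/(2*(3/2 - t))
K_X(t) = log M_X(t) = -log(3/2 - t) - log(2) + log(3)
K′(t) = -2/(2*t - 3)
K′′(t) = 4/(4*t^2 - 12*t + 9)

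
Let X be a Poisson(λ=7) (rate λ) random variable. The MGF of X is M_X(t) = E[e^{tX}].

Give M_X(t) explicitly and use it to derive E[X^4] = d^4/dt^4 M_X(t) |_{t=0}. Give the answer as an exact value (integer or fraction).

E[X^4] = D^4[M](0) = 4809

M_X(t) = e^(7*e^(t) - 7)
D^4[M](t) = (2401*e^(4*t)*e^(7*e^(t)) + 2058*e^(3*t)*e^(7*e^(t)) + 343*e^(2*t)*e^(7*e^(t)) + 7*e^(t)*e^(7*e^(t)))*e^(-7)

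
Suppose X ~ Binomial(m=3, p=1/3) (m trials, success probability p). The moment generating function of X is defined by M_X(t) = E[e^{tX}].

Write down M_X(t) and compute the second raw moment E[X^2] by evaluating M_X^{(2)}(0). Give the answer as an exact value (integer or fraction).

M_X(t) = (e^(t)/3 + 2/3)^3
D^2[M](t) = e^(3*t)/3 + 8*e^(2*t)/9 + 4*e^(t)/9

E[X^2] = D^2[M](0) = 5/3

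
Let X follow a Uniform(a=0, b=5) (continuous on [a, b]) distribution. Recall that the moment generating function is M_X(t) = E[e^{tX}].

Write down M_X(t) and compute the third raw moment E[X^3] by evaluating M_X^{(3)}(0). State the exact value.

E[X^3] = M^(3)(0) = 125/4

M_X(t) = (e^(5*t) - 1)/(5*t)
M^(3)(t) = (125*t^3*e^(5*t) - 75*t^2*e^(5*t) + 30*t*e^(5*t) - 6*e^(5*t) + 6)/(5*t^4)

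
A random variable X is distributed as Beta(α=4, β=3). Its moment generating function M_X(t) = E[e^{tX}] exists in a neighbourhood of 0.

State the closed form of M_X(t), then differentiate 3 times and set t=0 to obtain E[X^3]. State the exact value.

M_X(t) = ₁F₁(4; 7; t)
M^(3)(t) = 5*₁F₁(7; 10; t)/21

E[X^3] = M^(3)(0) = 5/21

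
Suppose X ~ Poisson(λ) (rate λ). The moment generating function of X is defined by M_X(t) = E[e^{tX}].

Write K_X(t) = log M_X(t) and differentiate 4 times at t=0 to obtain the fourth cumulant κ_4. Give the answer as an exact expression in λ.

κ_4 = K′′′′(0) = λ

M_X(t) = e^(λ*(e^(t) - 1))
K_X(t) = log M_X(t) = λ*(e^(t) - 1)
K′(t) = λ*e^(t)
K′′(t) = λ*e^(t)
K′′′(t) = λ*e^(t)
K′′′′(t) = λ*e^(t)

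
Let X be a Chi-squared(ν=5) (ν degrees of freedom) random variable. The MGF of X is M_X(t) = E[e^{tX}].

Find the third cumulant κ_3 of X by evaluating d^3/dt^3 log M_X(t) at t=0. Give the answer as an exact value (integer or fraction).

κ_3 = K^(3)(0) = 40

M_X(t) = (1 - 2*t)^(-5/2)
K_X(t) = log M_X(t) = -5*log(1 - 2*t)/2
K^(3)(t) = -40/(8*t^3 - 12*t^2 + 6*t - 1)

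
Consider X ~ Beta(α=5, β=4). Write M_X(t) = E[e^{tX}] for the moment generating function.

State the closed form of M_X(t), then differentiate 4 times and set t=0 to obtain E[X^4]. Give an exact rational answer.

M_X(t) = ₁F₁(5; 9; t)
M^(4)(t) = 14*₁F₁(9; 13; t)/99

E[X^4] = M^(4)(0) = 14/99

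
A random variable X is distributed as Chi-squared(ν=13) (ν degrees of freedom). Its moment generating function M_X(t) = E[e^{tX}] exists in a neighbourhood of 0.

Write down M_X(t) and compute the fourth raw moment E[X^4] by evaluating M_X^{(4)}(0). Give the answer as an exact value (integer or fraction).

E[X^4] = D^4[M](0) = 62985

M_X(t) = (1 - 2*t)^(-13/2)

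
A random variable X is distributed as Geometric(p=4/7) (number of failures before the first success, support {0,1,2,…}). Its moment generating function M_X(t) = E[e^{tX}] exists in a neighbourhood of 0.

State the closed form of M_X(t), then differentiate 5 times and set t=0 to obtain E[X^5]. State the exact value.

E[X^5] = M^(5)(0) = 23721/128

M_X(t) = 4/(7*(1 - 3*e^(t)/7))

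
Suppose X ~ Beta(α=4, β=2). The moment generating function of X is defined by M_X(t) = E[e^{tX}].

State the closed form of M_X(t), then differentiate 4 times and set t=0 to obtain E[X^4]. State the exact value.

M_X(t) = ₁F₁(4; 6; t)
M′(t) = 2*₁F₁(5; 7; t)/3
M′′(t) = 10*₁F₁(6; 8; t)/21
M′′′(t) = 5*₁F₁(7; 9; t)/14
M′′′′(t) = 5*₁F₁(8; 10; t)/18

E[X^4] = M′′′′(0) = 5/18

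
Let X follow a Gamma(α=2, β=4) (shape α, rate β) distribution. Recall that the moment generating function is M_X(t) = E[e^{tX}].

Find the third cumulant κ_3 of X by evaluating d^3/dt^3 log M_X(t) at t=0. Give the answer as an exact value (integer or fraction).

κ_3 = D^3[K](0) = 1/16

M_X(t) = 16/(4 - t)^2
K_X(t) = log M_X(t) = -2*log(4 - t) + 4*log(2)
D^3[K](t) = -4/(t^3 - 12*t^2 + 48*t - 64)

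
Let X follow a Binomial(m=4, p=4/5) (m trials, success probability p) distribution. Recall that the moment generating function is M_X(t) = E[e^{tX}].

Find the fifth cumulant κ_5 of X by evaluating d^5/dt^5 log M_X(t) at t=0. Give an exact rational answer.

κ_5 = K^(5)(0) = 1104/3125

M_X(t) = (4*e^(t)/5 + 1/5)^4
K_X(t) = log M_X(t) = 4*log(4*e^(t)/5 + 1/5)
K^(5)(t) = (-1024*e^(4*t) + 2816*e^(3*t) - 704*e^(2*t) + 16*e^(t))/(1024*e^(5*t) + 1280*e^(4*t) + 640*e^(3*t) + 160*e^(2*t) + 20*e^(t) + 1)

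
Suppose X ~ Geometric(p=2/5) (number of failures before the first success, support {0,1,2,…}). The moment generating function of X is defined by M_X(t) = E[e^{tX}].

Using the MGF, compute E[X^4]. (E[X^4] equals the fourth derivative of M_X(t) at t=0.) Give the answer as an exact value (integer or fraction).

E[X^4] = M′′′′(0) = 276

M_X(t) = 2/(5*(1 - 3*e^(t)/5))
M′(t) = 6*e^(t)/(9*e^(2*t) - 30*e^(t) + 25)
M′′(t) = (-18*e^(2*t) - 30*e^(t))/(27*e^(3*t) - 135*e^(2*t) + 225*e^(t) - 125)
M′′′(t) = (54*e^(3*t) + 360*e^(2*t) + 150*e^(t))/(81*e^(4*t) - 540*e^(3*t) + 1350*e^(2*t) - 1500*e^(t) + 625)
M′′′′(t) = (-162*e^(4*t) - 2970*e^(3*t) - 4950*e^(2*t) - 750*e^(t))/(243*e^(5*t) - 2025*e^(4*t) + 6750*e^(3*t) - 11250*e^(2*t) + 9375*e^(t) - 3125)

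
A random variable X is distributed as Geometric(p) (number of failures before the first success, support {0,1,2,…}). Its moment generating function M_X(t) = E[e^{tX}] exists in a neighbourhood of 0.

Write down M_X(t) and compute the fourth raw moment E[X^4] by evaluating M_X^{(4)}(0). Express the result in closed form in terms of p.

E[X^4] = M^(4)(0) = 1 - 15/p + 50/p^2 - 60/p^3 + 24/p^4

M_X(t) = p/(-(1 - p)*e^(t) + 1)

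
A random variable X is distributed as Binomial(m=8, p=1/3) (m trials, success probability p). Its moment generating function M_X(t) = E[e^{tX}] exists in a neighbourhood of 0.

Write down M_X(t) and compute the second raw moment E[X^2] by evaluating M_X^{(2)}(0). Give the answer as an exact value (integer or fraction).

M_X(t) = (e^(t)/3 + 2/3)^8
M^(2)(t) = 64*e^(8*t)/6561 + 784*e^(7*t)/6561 + 448*e^(6*t)/729 + 11200*e^(5*t)/6561 + 17920*e^(4*t)/6561 + 1792*e^(3*t)/729 + 7168*e^(2*t)/6561 + 1024*e^(t)/6561

E[X^2] = M^(2)(0) = 80/9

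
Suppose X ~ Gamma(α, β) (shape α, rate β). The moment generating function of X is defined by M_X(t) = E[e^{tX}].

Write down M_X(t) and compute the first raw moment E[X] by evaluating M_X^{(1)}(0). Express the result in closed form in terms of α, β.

M_X(t) = (β/(β - t))^α
M^(1)(t) = -α*β^α*(1/(β - t))^α/(-β + t)

E[X] = M^(1)(0) = α/β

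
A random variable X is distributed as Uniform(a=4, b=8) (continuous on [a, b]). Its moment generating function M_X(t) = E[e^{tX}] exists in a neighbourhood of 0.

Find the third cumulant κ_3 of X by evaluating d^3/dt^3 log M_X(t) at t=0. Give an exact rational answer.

M_X(t) = (e^(8*t) - e^(4*t))/(4*t)
K_X(t) = log M_X(t) = -log(t) + log(e^(8*t) - e^(4*t)) - 2*log(2)
K′(t) = (8*t*e^(4*t) - 4*t - e^(4*t) + 1)/(t*e^(4*t) - t)
K′′(t) = (-16*t^2*e^(4*t) + e^(8*t) - 2*e^(4*t) + 1)/(t^2*e^(8*t) - 2*t^2*e^(4*t) + t^2)
K′′′(t) = (64*t^3*e^(8*t) + 64*t^3*e^(4*t) - 2*e^(12*t) + 6*e^(8*t) - 6*e^(4*t) + 2)/(t^3*e^(12*t) - 3*t^3*e^(8*t) + 3*t^3*e^(4*t) - t^3)

κ_3 = K′′′(0) = 0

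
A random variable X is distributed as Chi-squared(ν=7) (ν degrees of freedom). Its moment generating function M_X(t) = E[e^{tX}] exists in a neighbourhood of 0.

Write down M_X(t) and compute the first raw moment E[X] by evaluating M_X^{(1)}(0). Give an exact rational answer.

E[X] = M^(1)(0) = 7

M_X(t) = (1 - 2*t)^(-7/2)
M^(1)(t) = 7/(16*t^4*√(1 - 2*t) - 32*t^3*√(1 - 2*t) + 24*t^2*√(1 - 2*t) - 8*t*√(1 - 2*t) + √(1 - 2*t))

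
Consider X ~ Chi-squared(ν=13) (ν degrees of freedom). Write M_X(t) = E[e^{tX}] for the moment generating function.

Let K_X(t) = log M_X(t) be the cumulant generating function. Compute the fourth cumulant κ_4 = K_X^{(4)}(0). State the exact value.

M_X(t) = (1 - 2*t)^(-13/2)
K_X(t) = log M_X(t) = -13*log(1 - 2*t)/2
K^(4)(t) = 624/(16*t^4 - 32*t^3 + 24*t^2 - 8*t + 1)

κ_4 = K^(4)(0) = 624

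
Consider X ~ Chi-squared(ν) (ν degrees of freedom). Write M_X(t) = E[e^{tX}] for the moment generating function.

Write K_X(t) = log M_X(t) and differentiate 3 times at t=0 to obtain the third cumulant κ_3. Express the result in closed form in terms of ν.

M_X(t) = (1 - 2*t)^(-ν/2)
K_X(t) = log M_X(t) = -ν*log(1 - 2*t)/2
dK/dt = -ν/(2*t - 1)
d^2K/dt^2 = 2*ν/(4*t^2 - 4*t + 1)
d^3K/dt^3 = -8*ν/(8*t^3 - 12*t^2 + 6*t - 1)

κ_3 = d^3K/dt^3 |_{t=0} = 8*ν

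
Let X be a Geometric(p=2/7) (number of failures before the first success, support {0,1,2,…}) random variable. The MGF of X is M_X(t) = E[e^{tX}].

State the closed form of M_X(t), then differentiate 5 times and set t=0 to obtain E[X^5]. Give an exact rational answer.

E[X^5] = M′′′′′(0) = 47255/2

M_X(t) = 2/(7*(1 - 5*e^(t)/7))
M′(t) = 10*e^(t)/(25*e^(2*t) - 70*e^(t) + 49)
M′′(t) = (-50*e^(2*t) - 70*e^(t))/(125*e^(3*t) - 525*e^(2*t) + 735*e^(t) - 343)
M′′′(t) = (250*e^(3*t) + 1400*e^(2*t) + 490*e^(t))/(625*e^(4*t) - 3500*e^(3*t) + 7350*e^(2*t) - 6860*e^(t) + 2401)
M′′′′(t) = (-1250*e^(4*t) - 19250*e^(3*t) - 26950*e^(2*t) - 3430*e^(t))/(3125*e^(5*t) - 21875*e^(4*t) + 61250*e^(3*t) - 85750*e^(2*t) + 60025*e^(t) - 16807)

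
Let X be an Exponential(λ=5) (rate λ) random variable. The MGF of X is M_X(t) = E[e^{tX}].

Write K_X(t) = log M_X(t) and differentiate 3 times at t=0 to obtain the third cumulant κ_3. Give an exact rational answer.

κ_3 = D^3[K](0) = 2/125

M_X(t) = 5/(5 - t)
K_X(t) = log M_X(t) = -log(5 - t) + log(5)
D^3[K](t) = -2/(t^3 - 15*t^2 + 75*t - 125)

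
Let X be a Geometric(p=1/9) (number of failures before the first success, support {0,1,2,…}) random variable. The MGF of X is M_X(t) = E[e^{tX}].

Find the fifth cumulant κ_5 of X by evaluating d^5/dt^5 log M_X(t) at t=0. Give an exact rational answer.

κ_5 = D^5[K](0) = 1058760

M_X(t) = 1/(9*(1 - 8*e^(t)/9))
K_X(t) = log M_X(t) = -log(1 - 8*e^(t)/9) - 2*log(3)
D^5[K](t) = (-36864*e^(4*t) - 456192*e^(3*t) - 513216*e^(2*t) - 52488*e^(t))/(32768*e^(5*t) - 184320*e^(4*t) + 414720*e^(3*t) - 466560*e^(2*t) + 262440*e^(t) - 59049)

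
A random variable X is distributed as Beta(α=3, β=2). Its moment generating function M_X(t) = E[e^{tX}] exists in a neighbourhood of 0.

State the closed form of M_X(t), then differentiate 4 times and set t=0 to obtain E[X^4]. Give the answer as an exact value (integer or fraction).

M_X(t) = ₁F₁(3; 5; t)
dM/dt = 3*₁F₁(4; 6; t)/5
d^2M/dt^2 = 2*₁F₁(5; 7; t)/5
d^3M/dt^3 = 2*₁F₁(6; 8; t)/7
d^4M/dt^4 = 3*₁F₁(7; 9; t)/14

E[X^4] = d^4M/dt^4 |_{t=0} = 3/14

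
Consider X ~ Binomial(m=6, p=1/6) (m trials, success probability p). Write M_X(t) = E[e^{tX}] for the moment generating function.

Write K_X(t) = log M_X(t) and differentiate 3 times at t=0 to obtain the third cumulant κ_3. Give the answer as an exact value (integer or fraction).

κ_3 = K^(3)(0) = 5/9

M_X(t) = (e^(t)/6 + 5/6)^6
K_X(t) = log M_X(t) = 6*log(e^(t)/6 + 5/6)
K^(3)(t) = (-30*e^(2*t) + 150*e^(t))/(e^(3*t) + 15*e^(2*t) + 75*e^(t) + 125)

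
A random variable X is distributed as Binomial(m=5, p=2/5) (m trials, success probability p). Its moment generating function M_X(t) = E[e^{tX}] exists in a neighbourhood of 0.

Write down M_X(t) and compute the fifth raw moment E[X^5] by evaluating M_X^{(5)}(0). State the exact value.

M_X(t) = (2*e^(t)/5 + 3/5)^5
D^5[M](t) = 32*e^(5*t) + 49152*e^(4*t)/625 + 34992*e^(3*t)/625 + 6912*e^(2*t)/625 + 162*e^(t)/625

E[X^5] = D^5[M](0) = 111218/625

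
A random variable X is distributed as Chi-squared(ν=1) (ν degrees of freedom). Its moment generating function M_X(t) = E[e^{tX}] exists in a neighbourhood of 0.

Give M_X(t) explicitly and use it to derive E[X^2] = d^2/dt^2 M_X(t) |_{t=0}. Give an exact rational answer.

E[X^2] = M′′(0) = 3

M_X(t) = 1/√(1 - 2*t)
M′(t) = -1/(2*t*√(1 - 2*t) - √(1 - 2*t))
M′′(t) = 3/(4*t^2*√(1 - 2*t) - 4*t*√(1 - 2*t) + √(1 - 2*t))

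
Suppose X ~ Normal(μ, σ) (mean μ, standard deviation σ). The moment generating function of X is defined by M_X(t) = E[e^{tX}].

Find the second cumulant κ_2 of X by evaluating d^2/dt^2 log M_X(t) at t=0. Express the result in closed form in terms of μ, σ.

M_X(t) = e^(μ*t + σ^2*t^2/2)
K_X(t) = log M_X(t) = μ*t + σ^2*t^2/2
K′(t) = μ + σ^2*t
K′′(t) = σ^2

κ_2 = K′′(0) = σ^2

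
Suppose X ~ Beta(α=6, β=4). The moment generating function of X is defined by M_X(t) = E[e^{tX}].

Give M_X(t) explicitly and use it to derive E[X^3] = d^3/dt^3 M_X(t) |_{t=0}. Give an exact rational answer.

E[X^3] = M^(3)(0) = 14/55

M_X(t) = ₁F₁(6; 10; t)
M^(3)(t) = 14*₁F₁(9; 13; t)/55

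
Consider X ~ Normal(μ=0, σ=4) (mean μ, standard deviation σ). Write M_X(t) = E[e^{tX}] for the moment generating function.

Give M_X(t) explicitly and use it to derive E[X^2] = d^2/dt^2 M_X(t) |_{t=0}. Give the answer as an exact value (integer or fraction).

E[X^2] = M′′(0) = 16

M_X(t) = e^(8*t^2)
M′(t) = 16*t*e^(8*t^2)
M′′(t) = 256*t^2*e^(8*t^2) + 16*e^(8*t^2)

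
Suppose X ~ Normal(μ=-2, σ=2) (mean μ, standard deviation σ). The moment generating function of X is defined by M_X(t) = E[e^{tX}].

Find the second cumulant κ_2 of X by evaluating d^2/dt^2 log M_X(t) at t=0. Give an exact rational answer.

κ_2 = d^2K/dt^2 |_{t=0} = 4

M_X(t) = e^(2*t^2 - 2*t)
K_X(t) = log M_X(t) = 2*t^2 - 2*t
dK/dt = 4*t - 2
d^2K/dt^2 = 4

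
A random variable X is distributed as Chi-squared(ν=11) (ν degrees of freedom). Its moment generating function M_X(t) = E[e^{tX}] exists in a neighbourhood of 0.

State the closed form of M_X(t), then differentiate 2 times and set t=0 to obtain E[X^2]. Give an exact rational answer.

M_X(t) = (1 - 2*t)^(-11/2)
M^(2)(t) = -143/(128*t^7*√(1 - 2*t) - 448*t^6*√(1 - 2*t) + 672*t^5*√(1 - 2*t) - 560*t^4*√(1 - 2*t) + 280*t^3*√(1 - 2*t) - 84*t^2*√(1 - 2*t) + 14*t*√(1 - 2*t) - √(1 - 2*t))

E[X^2] = M^(2)(0) = 143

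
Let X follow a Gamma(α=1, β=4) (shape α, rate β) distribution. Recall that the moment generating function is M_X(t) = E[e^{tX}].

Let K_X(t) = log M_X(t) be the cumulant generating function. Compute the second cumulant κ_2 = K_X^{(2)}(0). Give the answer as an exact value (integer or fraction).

κ_2 = K^(2)(0) = 1/16

M_X(t) = 4/(4 - t)
K_X(t) = log M_X(t) = -log(4 - t) + 2*log(2)
K^(2)(t) = 1/(t^2 - 8*t + 16)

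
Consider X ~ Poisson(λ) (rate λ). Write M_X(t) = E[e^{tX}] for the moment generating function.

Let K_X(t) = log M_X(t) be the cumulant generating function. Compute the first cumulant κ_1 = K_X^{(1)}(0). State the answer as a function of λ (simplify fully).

M_X(t) = e^(λ*(e^(t) - 1))
K_X(t) = log M_X(t) = λ*(e^(t) - 1)
dK/dt = λ*e^(t)

κ_1 = dK/dt |_{t=0} = λ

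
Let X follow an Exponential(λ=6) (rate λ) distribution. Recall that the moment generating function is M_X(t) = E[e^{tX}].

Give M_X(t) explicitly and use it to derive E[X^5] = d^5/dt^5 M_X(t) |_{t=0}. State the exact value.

M_X(t) = 6/(6 - t)
dM/dt = 6/(t^2 - 12*t + 36)
d^2M/dt^2 = -12/(t^3 - 18*t^2 + 108*t - 216)
d^3M/dt^3 = 36/(t^4 - 24*t^3 + 216*t^2 - 864*t + 1296)
d^4M/dt^4 = -144/(t^5 - 30*t^4 + 360*t^3 - 2160*t^2 + 6480*t - 7776)
d^5M/dt^5 = 720/(t^6 - 36*t^5 + 540*t^4 - 4320*t^3 + 19440*t^2 - 46656*t + 46656)

E[X^5] = d^5M/dt^5 |_{t=0} = 5/324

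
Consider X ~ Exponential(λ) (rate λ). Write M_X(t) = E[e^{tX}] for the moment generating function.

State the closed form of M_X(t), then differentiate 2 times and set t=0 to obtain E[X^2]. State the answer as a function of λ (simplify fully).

E[X^2] = M′′(0) = 2/λ^2

M_X(t) = λ/(λ - t)
M′(t) = λ/(λ^2 - 2*λ*t + t^2)
M′′(t) = -2*λ/(-λ^3 + 3*λ^2*t - 3*λ*t^2 + t^3)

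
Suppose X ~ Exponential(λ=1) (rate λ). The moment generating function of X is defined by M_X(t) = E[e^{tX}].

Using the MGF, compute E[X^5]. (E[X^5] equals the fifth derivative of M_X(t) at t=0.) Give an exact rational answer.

M_X(t) = 1/(1 - t)
M^(5)(t) = 120/(t^6 - 6*t^5 + 15*t^4 - 20*t^3 + 15*t^2 - 6*t + 1)

E[X^5] = M^(5)(0) = 120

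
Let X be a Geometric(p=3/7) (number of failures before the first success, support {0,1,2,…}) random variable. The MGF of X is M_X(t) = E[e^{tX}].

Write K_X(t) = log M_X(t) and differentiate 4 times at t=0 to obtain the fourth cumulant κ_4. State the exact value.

κ_4 = K′′′′(0) = 1652/27

M_X(t) = 3/(7*(1 - 4*e^(t)/7))
K_X(t) = log M_X(t) = -log(1 - 4*e^(t)/7) - log(7) + log(3)
K′(t) = -4*e^(t)/(4*e^(t) - 7)
K′′(t) = 28*e^(t)/(16*e^(2*t) - 56*e^(t) + 49)
K′′′(t) = (-112*e^(2*t) - 196*e^(t))/(64*e^(3*t) - 336*e^(2*t) + 588*e^(t) - 343)
K′′′′(t) = (448*e^(3*t) + 3136*e^(2*t) + 1372*e^(t))/(256*e^(4*t) - 1792*e^(3*t) + 4704*e^(2*t) - 5488*e^(t) + 2401)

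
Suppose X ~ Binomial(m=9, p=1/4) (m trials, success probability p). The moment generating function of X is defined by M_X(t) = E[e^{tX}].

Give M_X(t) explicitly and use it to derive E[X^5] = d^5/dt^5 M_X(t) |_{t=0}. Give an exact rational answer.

M_X(t) = (e^(t)/4 + 3/4)^9

E[X^5] = M′′′′′(0) = 25569/64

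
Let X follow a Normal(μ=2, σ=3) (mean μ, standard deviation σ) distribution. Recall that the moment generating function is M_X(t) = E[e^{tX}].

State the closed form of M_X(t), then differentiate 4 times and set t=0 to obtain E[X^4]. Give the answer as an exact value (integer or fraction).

E[X^4] = M^(4)(0) = 475

M_X(t) = e^(9*t^2/2 + 2*t)
M^(4)(t) = 6561*t^4*e^(2*t)*e^(9*t^2/2) + 5832*t^3*e^(2*t)*e^(9*t^2/2) + 6318*t^2*e^(2*t)*e^(9*t^2/2) + 2232*t*e^(2*t)*e^(9*t^2/2) + 475*e^(2*t)*e^(9*t^2/2)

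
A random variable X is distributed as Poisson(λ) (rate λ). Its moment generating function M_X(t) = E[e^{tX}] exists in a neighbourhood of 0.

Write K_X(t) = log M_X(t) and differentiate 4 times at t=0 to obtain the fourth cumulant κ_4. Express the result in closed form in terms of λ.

κ_4 = D^4[K](0) = λ

M_X(t) = e^(λ*(e^(t) - 1))
K_X(t) = log M_X(t) = λ*(e^(t) - 1)
D^4[K](t) = λ*e^(t)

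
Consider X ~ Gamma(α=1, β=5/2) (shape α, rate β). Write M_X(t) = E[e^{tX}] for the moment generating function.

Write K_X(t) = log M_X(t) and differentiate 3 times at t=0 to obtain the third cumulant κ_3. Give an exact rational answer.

M_X(t) = 5/(2*(5/2 - t))
K_X(t) = log M_X(t) = -log(5/2 - t) - log(2) + log(5)
K′(t) = -2/(2*t - 5)
K′′(t) = 4/(4*t^2 - 20*t + 25)
K′′′(t) = -16/(8*t^3 - 60*t^2 + 150*t - 125)

κ_3 = K′′′(0) = 16/125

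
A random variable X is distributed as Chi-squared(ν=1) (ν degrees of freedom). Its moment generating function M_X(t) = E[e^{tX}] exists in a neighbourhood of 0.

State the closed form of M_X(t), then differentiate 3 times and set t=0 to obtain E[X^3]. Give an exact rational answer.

M_X(t) = 1/√(1 - 2*t)
dM/dt = -1/(2*t*√(1 - 2*t) - √(1 - 2*t))
d^2M/dt^2 = 3/(4*t^2*√(1 - 2*t) - 4*t*√(1 - 2*t) + √(1 - 2*t))
d^3M/dt^3 = -15/(8*t^3*√(1 - 2*t) - 12*t^2*√(1 - 2*t) + 6*t*√(1 - 2*t) - √(1 - 2*t))

E[X^3] = d^3M/dt^3 |_{t=0} = 15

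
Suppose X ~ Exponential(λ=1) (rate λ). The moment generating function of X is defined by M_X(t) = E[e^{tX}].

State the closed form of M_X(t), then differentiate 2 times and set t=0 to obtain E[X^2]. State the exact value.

M_X(t) = 1/(1 - t)
M′(t) = 1/(t^2 - 2*t + 1)
M′′(t) = -2/(t^3 - 3*t^2 + 3*t - 1)

E[X^2] = M′′(0) = 2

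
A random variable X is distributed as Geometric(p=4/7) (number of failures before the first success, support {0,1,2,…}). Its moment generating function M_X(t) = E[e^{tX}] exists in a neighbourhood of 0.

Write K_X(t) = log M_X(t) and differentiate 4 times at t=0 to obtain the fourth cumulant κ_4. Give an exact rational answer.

κ_4 = D^4[K](0) = 1491/128

M_X(t) = 4/(7*(1 - 3*e^(t)/7))
K_X(t) = log M_X(t) = -log(1 - 3*e^(t)/7) - log(7) + 2*log(2)
D^4[K](t) = (189*e^(3*t) + 1764*e^(2*t) + 1029*e^(t))/(81*e^(4*t) - 756*e^(3*t) + 2646*e^(2*t) - 4116*e^(t) + 2401)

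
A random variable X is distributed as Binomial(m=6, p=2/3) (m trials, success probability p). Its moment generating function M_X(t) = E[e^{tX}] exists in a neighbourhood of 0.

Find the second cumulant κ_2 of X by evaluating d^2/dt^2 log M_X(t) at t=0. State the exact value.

M_X(t) = (2*e^(t)/3 + 1/3)^6
K_X(t) = log M_X(t) = 6*log(2*e^(t)/3 + 1/3)
dK/dt = 12*e^(t)/(2*e^(t) + 1)
d^2K/dt^2 = 12*e^(t)/(4*e^(2*t) + 4*e^(t) + 1)

κ_2 = d^2K/dt^2 |_{t=0} = 4/3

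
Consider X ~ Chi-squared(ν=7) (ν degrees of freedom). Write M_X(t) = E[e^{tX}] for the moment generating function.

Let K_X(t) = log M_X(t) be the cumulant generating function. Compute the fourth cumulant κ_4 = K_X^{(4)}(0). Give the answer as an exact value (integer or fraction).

κ_4 = D^4[K](0) = 336

M_X(t) = (1 - 2*t)^(-7/2)
K_X(t) = log M_X(t) = -7*log(1 - 2*t)/2
D^4[K](t) = 336/(16*t^4 - 32*t^3 + 24*t^2 - 8*t + 1)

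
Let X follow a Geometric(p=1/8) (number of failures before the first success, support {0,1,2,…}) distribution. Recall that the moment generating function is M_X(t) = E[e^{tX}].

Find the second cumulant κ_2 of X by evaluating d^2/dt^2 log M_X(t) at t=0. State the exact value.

M_X(t) = 1/(8*(1 - 7*e^(t)/8))
K_X(t) = log M_X(t) = -log(1 - 7*e^(t)/8) - 3*log(2)
dK/dt = -7*e^(t)/(7*e^(t) - 8)
d^2K/dt^2 = 56*e^(t)/(49*e^(2*t) - 112*e^(t) + 64)

κ_2 = d^2K/dt^2 |_{t=0} = 56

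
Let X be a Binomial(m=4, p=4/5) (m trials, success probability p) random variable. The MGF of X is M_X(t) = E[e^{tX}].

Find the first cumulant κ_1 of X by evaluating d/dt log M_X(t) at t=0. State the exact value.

M_X(t) = (4*e^(t)/5 + 1/5)^4
K_X(t) = log M_X(t) = 4*log(4*e^(t)/5 + 1/5)
K′(t) = 16*e^(t)/(4*e^(t) + 1)

κ_1 = K′(0) = 16/5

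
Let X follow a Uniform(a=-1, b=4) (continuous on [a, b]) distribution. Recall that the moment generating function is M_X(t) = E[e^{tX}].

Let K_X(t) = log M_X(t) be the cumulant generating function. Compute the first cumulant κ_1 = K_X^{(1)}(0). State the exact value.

M_X(t) = (e^(4*t) - e^(-t))/(5*t)
K_X(t) = log M_X(t) = -log(t) + log(e^(4*t) - e^(-t)) - log(5)
K^(1)(t) = (4*t*e^(5*t) + t - e^(5*t) + 1)/(t*e^(5*t) - t)

κ_1 = K^(1)(0) = 3/2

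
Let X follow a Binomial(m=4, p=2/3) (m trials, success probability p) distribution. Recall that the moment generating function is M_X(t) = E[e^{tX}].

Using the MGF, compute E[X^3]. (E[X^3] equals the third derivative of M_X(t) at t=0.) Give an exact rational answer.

M_X(t) = (2*e^(t)/3 + 1/3)^4
M^(3)(t) = 1024*e^(4*t)/81 + 32*e^(3*t)/3 + 64*e^(2*t)/27 + 8*e^(t)/81

E[X^3] = M^(3)(0) = 232/9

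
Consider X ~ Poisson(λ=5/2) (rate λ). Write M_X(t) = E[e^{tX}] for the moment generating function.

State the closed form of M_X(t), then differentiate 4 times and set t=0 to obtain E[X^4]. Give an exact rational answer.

M_X(t) = e^(5*e^(t)/2 - 5/2)
M′(t) = 5*e^(-5/2)*e^(t)*e^(5*e^(t)/2)/2
M′′(t) = (25*e^(2*t)*e^(5*e^(t)/2) + 10*e^(t)*e^(5*e^(t)/2))*e^(-5/2)/4
M′′′(t) = (125*e^(3*t)*e^(5*e^(t)/2) + 150*e^(2*t)*e^(5*e^(t)/2) + 20*e^(t)*e^(5*e^(t)/2))*e^(-5/2)/8
M′′′′(t) = (625*e^(4*t)*e^(5*e^(t)/2) + 1500*e^(3*t)*e^(5*e^(t)/2) + 700*e^(2*t)*e^(5*e^(t)/2) + 40*e^(t)*e^(5*e^(t)/2))*e^(-5/2)/16

E[X^4] = M′′′′(0) = 2865/16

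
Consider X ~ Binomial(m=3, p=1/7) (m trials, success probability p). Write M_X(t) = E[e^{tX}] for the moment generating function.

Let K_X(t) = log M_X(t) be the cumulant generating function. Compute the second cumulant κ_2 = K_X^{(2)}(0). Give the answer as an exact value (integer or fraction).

κ_2 = K′′(0) = 18/49

M_X(t) = (e^(t)/7 + 6/7)^3
K_X(t) = log M_X(t) = 3*log(e^(t)/7 + 6/7)
K′(t) = 3*e^(t)/(e^(t) + 6)
K′′(t) = 18*e^(t)/(e^(2*t) + 12*e^(t) + 36)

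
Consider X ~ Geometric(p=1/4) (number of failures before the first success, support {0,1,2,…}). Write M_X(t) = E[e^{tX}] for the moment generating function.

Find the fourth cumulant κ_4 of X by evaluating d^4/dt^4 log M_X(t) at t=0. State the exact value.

κ_4 = K^(4)(0) = 876

M_X(t) = 1/(4*(1 - 3*e^(t)/4))
K_X(t) = log M_X(t) = -log(1 - 3*e^(t)/4) - 2*log(2)
K^(4)(t) = (108*e^(3*t) + 576*e^(2*t) + 192*e^(t))/(81*e^(4*t) - 432*e^(3*t) + 864*e^(2*t) - 768*e^(t) + 256)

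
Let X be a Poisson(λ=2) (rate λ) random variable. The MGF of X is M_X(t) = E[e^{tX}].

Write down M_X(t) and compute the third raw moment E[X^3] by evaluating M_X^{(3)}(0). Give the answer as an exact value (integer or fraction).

M_X(t) = e^(2*e^(t) - 2)
dM/dt = 2*e^(-2)*e^(t)*e^(2*e^(t))
d^2M/dt^2 = (4*e^(2*t)*e^(2*e^(t)) + 2*e^(t)*e^(2*e^(t)))*e^(-2)
d^3M/dt^3 = (8*e^(3*t)*e^(2*e^(t)) + 12*e^(2*t)*e^(2*e^(t)) + 2*e^(t)*e^(2*e^(t)))*e^(-2)

E[X^3] = d^3M/dt^3 |_{t=0} = 22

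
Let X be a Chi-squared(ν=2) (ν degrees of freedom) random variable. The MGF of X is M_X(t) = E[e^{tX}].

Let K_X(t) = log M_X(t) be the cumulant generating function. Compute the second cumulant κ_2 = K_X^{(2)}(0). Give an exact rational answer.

M_X(t) = 1/(1 - 2*t)
K_X(t) = log M_X(t) = -log(1 - 2*t)
dK/dt = -2/(2*t - 1)
d^2K/dt^2 = 4/(4*t^2 - 4*t + 1)

κ_2 = d^2K/dt^2 |_{t=0} = 4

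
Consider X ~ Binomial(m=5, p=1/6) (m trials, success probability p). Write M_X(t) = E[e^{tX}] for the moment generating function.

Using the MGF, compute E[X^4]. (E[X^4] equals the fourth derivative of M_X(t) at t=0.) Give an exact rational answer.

M_X(t) = (e^(t)/6 + 5/6)^5
dM/dt = 5*e^(5*t)/7776 + 25*e^(4*t)/1944 + 125*e^(3*t)/1296 + 625*e^(2*t)/1944 + 3125*e^(t)/7776
d^2M/dt^2 = 25*e^(5*t)/7776 + 25*e^(4*t)/486 + 125*e^(3*t)/432 + 625*e^(2*t)/972 + 3125*e^(t)/7776
d^3M/dt^3 = 125*e^(5*t)/7776 + 50*e^(4*t)/243 + 125*e^(3*t)/144 + 625*e^(2*t)/486 + 3125*e^(t)/7776
d^4M/dt^4 = 625*e^(5*t)/7776 + 200*e^(4*t)/243 + 125*e^(3*t)/48 + 625*e^(2*t)/243 + 3125*e^(t)/7776

E[X^4] = d^4M/dt^4 |_{t=0} = 175/27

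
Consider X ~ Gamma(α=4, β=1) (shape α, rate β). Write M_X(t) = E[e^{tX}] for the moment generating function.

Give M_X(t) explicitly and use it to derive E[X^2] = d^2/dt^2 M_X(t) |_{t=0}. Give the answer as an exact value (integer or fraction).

M_X(t) = (1 - t)^(-4)
D^2[M](t) = 20/(t^6 - 6*t^5 + 15*t^4 - 20*t^3 + 15*t^2 - 6*t + 1)

E[X^2] = D^2[M](0) = 20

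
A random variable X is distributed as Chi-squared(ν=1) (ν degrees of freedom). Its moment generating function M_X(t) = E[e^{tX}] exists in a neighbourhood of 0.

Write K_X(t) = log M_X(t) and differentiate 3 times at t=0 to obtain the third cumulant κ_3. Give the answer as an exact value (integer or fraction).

M_X(t) = 1/√(1 - 2*t)
K_X(t) = log M_X(t) = -log(1 - 2*t)/2
dK/dt = -1/(2*t - 1)
d^2K/dt^2 = 2/(4*t^2 - 4*t + 1)
d^3K/dt^3 = -8/(8*t^3 - 12*t^2 + 6*t - 1)

κ_3 = d^3K/dt^3 |_{t=0} = 8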